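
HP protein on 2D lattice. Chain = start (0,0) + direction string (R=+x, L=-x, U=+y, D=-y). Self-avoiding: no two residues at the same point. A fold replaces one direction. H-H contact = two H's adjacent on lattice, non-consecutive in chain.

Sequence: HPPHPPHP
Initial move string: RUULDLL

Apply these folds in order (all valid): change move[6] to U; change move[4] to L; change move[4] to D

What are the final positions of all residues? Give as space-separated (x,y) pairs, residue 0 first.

Answer: (0,0) (1,0) (1,1) (1,2) (0,2) (0,1) (-1,1) (-1,2)

Derivation:
Initial moves: RUULDLL
Fold: move[6]->U => RUULDLU (positions: [(0, 0), (1, 0), (1, 1), (1, 2), (0, 2), (0, 1), (-1, 1), (-1, 2)])
Fold: move[4]->L => RUULLLU (positions: [(0, 0), (1, 0), (1, 1), (1, 2), (0, 2), (-1, 2), (-2, 2), (-2, 3)])
Fold: move[4]->D => RUULDLU (positions: [(0, 0), (1, 0), (1, 1), (1, 2), (0, 2), (0, 1), (-1, 1), (-1, 2)])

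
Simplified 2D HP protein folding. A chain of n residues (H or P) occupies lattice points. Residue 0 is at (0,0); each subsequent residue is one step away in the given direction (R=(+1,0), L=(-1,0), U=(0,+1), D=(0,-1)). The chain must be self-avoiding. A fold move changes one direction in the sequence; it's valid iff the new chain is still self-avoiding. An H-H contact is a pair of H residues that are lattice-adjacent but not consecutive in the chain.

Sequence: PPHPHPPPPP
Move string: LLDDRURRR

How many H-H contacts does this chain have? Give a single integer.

Answer: 0

Derivation:
Positions: [(0, 0), (-1, 0), (-2, 0), (-2, -1), (-2, -2), (-1, -2), (-1, -1), (0, -1), (1, -1), (2, -1)]
No H-H contacts found.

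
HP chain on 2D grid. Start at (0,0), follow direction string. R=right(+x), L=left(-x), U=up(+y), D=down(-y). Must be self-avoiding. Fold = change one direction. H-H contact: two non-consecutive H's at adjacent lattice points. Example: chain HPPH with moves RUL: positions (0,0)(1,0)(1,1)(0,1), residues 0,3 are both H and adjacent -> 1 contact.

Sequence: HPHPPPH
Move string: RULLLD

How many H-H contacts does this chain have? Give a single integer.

Answer: 0

Derivation:
Positions: [(0, 0), (1, 0), (1, 1), (0, 1), (-1, 1), (-2, 1), (-2, 0)]
No H-H contacts found.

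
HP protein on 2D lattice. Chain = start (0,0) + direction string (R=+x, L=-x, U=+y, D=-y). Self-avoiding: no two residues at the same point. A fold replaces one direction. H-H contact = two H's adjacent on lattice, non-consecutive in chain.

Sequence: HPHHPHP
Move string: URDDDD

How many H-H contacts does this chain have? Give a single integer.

Answer: 1

Derivation:
Positions: [(0, 0), (0, 1), (1, 1), (1, 0), (1, -1), (1, -2), (1, -3)]
H-H contact: residue 0 @(0,0) - residue 3 @(1, 0)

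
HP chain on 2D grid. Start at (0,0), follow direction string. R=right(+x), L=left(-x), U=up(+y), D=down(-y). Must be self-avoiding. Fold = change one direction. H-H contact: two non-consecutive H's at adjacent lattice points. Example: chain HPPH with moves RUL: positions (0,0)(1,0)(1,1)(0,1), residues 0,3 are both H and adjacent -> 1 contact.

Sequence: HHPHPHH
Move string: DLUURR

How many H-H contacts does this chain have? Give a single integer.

Answer: 2

Derivation:
Positions: [(0, 0), (0, -1), (-1, -1), (-1, 0), (-1, 1), (0, 1), (1, 1)]
H-H contact: residue 0 @(0,0) - residue 3 @(-1, 0)
H-H contact: residue 0 @(0,0) - residue 5 @(0, 1)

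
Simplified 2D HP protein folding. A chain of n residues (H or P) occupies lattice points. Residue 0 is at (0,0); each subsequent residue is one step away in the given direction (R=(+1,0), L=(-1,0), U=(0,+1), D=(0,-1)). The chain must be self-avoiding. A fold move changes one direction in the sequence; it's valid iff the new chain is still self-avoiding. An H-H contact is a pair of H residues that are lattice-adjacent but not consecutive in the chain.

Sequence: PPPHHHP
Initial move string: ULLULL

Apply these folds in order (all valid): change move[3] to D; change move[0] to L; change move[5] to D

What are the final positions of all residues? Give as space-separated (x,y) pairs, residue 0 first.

Answer: (0,0) (-1,0) (-2,0) (-3,0) (-3,-1) (-4,-1) (-4,-2)

Derivation:
Initial moves: ULLULL
Fold: move[3]->D => ULLDLL (positions: [(0, 0), (0, 1), (-1, 1), (-2, 1), (-2, 0), (-3, 0), (-4, 0)])
Fold: move[0]->L => LLLDLL (positions: [(0, 0), (-1, 0), (-2, 0), (-3, 0), (-3, -1), (-4, -1), (-5, -1)])
Fold: move[5]->D => LLLDLD (positions: [(0, 0), (-1, 0), (-2, 0), (-3, 0), (-3, -1), (-4, -1), (-4, -2)])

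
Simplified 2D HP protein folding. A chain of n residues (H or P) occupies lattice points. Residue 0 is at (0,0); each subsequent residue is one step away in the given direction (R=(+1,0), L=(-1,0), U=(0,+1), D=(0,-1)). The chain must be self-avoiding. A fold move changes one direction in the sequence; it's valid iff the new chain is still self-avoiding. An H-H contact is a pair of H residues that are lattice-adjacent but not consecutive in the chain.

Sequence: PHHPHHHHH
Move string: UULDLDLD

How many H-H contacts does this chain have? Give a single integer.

Answer: 1

Derivation:
Positions: [(0, 0), (0, 1), (0, 2), (-1, 2), (-1, 1), (-2, 1), (-2, 0), (-3, 0), (-3, -1)]
H-H contact: residue 1 @(0,1) - residue 4 @(-1, 1)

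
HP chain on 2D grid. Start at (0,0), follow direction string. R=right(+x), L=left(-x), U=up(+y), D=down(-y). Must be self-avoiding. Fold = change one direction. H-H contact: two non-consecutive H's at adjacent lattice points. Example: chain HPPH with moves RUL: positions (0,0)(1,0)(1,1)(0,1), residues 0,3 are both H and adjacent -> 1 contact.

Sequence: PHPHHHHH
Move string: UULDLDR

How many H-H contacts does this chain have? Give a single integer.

Answer: 2

Derivation:
Positions: [(0, 0), (0, 1), (0, 2), (-1, 2), (-1, 1), (-2, 1), (-2, 0), (-1, 0)]
H-H contact: residue 1 @(0,1) - residue 4 @(-1, 1)
H-H contact: residue 4 @(-1,1) - residue 7 @(-1, 0)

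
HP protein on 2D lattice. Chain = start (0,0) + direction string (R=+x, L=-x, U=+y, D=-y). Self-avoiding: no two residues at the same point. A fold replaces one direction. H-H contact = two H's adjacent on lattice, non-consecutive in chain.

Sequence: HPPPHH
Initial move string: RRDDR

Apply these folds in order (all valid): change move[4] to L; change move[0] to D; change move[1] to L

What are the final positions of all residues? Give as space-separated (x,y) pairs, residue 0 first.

Answer: (0,0) (0,-1) (-1,-1) (-1,-2) (-1,-3) (-2,-3)

Derivation:
Initial moves: RRDDR
Fold: move[4]->L => RRDDL (positions: [(0, 0), (1, 0), (2, 0), (2, -1), (2, -2), (1, -2)])
Fold: move[0]->D => DRDDL (positions: [(0, 0), (0, -1), (1, -1), (1, -2), (1, -3), (0, -3)])
Fold: move[1]->L => DLDDL (positions: [(0, 0), (0, -1), (-1, -1), (-1, -2), (-1, -3), (-2, -3)])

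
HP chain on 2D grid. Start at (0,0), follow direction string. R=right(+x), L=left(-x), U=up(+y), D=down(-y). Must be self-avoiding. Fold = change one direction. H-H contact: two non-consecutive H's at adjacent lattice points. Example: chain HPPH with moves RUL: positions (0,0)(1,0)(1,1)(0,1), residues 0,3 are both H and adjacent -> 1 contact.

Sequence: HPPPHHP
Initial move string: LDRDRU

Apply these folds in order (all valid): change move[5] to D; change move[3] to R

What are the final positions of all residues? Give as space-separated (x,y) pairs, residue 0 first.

Initial moves: LDRDRU
Fold: move[5]->D => LDRDRD (positions: [(0, 0), (-1, 0), (-1, -1), (0, -1), (0, -2), (1, -2), (1, -3)])
Fold: move[3]->R => LDRRRD (positions: [(0, 0), (-1, 0), (-1, -1), (0, -1), (1, -1), (2, -1), (2, -2)])

Answer: (0,0) (-1,0) (-1,-1) (0,-1) (1,-1) (2,-1) (2,-2)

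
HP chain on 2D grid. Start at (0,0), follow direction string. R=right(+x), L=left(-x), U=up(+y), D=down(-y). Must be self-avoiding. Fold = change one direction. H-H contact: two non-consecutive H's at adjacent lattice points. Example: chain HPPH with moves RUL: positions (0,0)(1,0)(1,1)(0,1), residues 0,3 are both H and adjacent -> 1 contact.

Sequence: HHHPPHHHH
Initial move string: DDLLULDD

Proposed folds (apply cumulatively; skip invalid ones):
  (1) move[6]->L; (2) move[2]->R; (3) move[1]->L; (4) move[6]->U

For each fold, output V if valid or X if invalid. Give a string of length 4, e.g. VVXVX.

Initial: DDLLULDD -> [(0, 0), (0, -1), (0, -2), (-1, -2), (-2, -2), (-2, -1), (-3, -1), (-3, -2), (-3, -3)]
Fold 1: move[6]->L => DDLLULLD VALID
Fold 2: move[2]->R => DDRLULLD INVALID (collision), skipped
Fold 3: move[1]->L => DLLLULLD VALID
Fold 4: move[6]->U => DLLLULUD INVALID (collision), skipped

Answer: VXVX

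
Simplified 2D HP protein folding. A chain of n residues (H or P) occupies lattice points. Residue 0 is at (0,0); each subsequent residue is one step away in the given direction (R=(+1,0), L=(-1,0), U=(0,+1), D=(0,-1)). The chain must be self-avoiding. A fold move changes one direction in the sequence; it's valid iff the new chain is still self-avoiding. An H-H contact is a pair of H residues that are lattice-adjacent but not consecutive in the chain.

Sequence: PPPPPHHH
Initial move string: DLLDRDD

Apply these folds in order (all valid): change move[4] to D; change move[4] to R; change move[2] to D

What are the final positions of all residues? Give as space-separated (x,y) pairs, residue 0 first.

Initial moves: DLLDRDD
Fold: move[4]->D => DLLDDDD (positions: [(0, 0), (0, -1), (-1, -1), (-2, -1), (-2, -2), (-2, -3), (-2, -4), (-2, -5)])
Fold: move[4]->R => DLLDRDD (positions: [(0, 0), (0, -1), (-1, -1), (-2, -1), (-2, -2), (-1, -2), (-1, -3), (-1, -4)])
Fold: move[2]->D => DLDDRDD (positions: [(0, 0), (0, -1), (-1, -1), (-1, -2), (-1, -3), (0, -3), (0, -4), (0, -5)])

Answer: (0,0) (0,-1) (-1,-1) (-1,-2) (-1,-3) (0,-3) (0,-4) (0,-5)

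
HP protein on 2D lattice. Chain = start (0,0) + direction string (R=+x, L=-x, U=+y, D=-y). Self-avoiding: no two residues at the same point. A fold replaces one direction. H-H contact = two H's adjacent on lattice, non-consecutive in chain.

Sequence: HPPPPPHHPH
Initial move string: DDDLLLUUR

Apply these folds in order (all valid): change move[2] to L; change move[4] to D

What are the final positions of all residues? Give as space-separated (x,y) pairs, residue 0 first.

Initial moves: DDDLLLUUR
Fold: move[2]->L => DDLLLLUUR (positions: [(0, 0), (0, -1), (0, -2), (-1, -2), (-2, -2), (-3, -2), (-4, -2), (-4, -1), (-4, 0), (-3, 0)])
Fold: move[4]->D => DDLLDLUUR (positions: [(0, 0), (0, -1), (0, -2), (-1, -2), (-2, -2), (-2, -3), (-3, -3), (-3, -2), (-3, -1), (-2, -1)])

Answer: (0,0) (0,-1) (0,-2) (-1,-2) (-2,-2) (-2,-3) (-3,-3) (-3,-2) (-3,-1) (-2,-1)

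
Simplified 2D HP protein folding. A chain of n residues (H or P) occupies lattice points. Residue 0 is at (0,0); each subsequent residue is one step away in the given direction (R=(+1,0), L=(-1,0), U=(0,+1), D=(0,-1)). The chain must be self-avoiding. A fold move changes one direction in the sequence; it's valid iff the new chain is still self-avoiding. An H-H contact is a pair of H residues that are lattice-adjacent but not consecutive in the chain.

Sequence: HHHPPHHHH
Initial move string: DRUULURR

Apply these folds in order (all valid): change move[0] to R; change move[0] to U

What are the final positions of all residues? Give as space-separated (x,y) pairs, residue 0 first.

Answer: (0,0) (0,1) (1,1) (1,2) (1,3) (0,3) (0,4) (1,4) (2,4)

Derivation:
Initial moves: DRUULURR
Fold: move[0]->R => RRUULURR (positions: [(0, 0), (1, 0), (2, 0), (2, 1), (2, 2), (1, 2), (1, 3), (2, 3), (3, 3)])
Fold: move[0]->U => URUULURR (positions: [(0, 0), (0, 1), (1, 1), (1, 2), (1, 3), (0, 3), (0, 4), (1, 4), (2, 4)])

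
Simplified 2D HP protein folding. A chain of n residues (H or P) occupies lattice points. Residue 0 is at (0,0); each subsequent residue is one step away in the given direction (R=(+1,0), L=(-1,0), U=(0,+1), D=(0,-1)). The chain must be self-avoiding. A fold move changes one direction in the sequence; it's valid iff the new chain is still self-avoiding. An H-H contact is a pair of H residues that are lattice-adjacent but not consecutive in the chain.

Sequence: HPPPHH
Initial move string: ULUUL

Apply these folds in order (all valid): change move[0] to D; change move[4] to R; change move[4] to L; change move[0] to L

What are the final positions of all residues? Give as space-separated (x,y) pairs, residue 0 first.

Initial moves: ULUUL
Fold: move[0]->D => DLUUL (positions: [(0, 0), (0, -1), (-1, -1), (-1, 0), (-1, 1), (-2, 1)])
Fold: move[4]->R => DLUUR (positions: [(0, 0), (0, -1), (-1, -1), (-1, 0), (-1, 1), (0, 1)])
Fold: move[4]->L => DLUUL (positions: [(0, 0), (0, -1), (-1, -1), (-1, 0), (-1, 1), (-2, 1)])
Fold: move[0]->L => LLUUL (positions: [(0, 0), (-1, 0), (-2, 0), (-2, 1), (-2, 2), (-3, 2)])

Answer: (0,0) (-1,0) (-2,0) (-2,1) (-2,2) (-3,2)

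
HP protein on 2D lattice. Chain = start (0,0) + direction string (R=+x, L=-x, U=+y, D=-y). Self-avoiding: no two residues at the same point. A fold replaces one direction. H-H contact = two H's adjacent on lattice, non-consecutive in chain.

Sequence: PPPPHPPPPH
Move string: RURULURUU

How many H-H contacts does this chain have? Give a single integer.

Positions: [(0, 0), (1, 0), (1, 1), (2, 1), (2, 2), (1, 2), (1, 3), (2, 3), (2, 4), (2, 5)]
No H-H contacts found.

Answer: 0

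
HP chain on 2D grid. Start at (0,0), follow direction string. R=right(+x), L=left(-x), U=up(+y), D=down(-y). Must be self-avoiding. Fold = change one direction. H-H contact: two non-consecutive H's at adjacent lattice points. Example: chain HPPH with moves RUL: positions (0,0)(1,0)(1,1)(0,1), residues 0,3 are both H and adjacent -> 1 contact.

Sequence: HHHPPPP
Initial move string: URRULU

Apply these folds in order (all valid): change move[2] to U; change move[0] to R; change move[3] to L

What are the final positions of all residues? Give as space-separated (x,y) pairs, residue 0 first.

Answer: (0,0) (1,0) (2,0) (2,1) (1,1) (0,1) (0,2)

Derivation:
Initial moves: URRULU
Fold: move[2]->U => URUULU (positions: [(0, 0), (0, 1), (1, 1), (1, 2), (1, 3), (0, 3), (0, 4)])
Fold: move[0]->R => RRUULU (positions: [(0, 0), (1, 0), (2, 0), (2, 1), (2, 2), (1, 2), (1, 3)])
Fold: move[3]->L => RRULLU (positions: [(0, 0), (1, 0), (2, 0), (2, 1), (1, 1), (0, 1), (0, 2)])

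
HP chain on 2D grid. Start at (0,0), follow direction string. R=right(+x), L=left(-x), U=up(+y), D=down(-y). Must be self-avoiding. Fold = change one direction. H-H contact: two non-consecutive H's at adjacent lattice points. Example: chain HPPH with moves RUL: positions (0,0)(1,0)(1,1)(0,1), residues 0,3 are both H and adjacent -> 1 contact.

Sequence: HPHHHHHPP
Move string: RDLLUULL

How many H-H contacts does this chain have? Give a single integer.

Answer: 2

Derivation:
Positions: [(0, 0), (1, 0), (1, -1), (0, -1), (-1, -1), (-1, 0), (-1, 1), (-2, 1), (-3, 1)]
H-H contact: residue 0 @(0,0) - residue 5 @(-1, 0)
H-H contact: residue 0 @(0,0) - residue 3 @(0, -1)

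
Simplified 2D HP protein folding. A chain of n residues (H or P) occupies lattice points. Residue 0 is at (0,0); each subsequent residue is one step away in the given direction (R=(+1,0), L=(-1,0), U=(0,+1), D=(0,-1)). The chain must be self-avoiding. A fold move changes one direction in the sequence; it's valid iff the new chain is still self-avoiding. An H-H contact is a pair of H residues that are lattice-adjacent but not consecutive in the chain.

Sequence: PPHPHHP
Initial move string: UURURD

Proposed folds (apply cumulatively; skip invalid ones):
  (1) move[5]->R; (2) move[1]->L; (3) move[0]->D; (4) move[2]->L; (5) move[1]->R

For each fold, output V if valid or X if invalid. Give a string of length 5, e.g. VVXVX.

Initial: UURURD -> [(0, 0), (0, 1), (0, 2), (1, 2), (1, 3), (2, 3), (2, 2)]
Fold 1: move[5]->R => UURURR VALID
Fold 2: move[1]->L => ULRURR INVALID (collision), skipped
Fold 3: move[0]->D => DURURR INVALID (collision), skipped
Fold 4: move[2]->L => UULURR VALID
Fold 5: move[1]->R => URLURR INVALID (collision), skipped

Answer: VXXVX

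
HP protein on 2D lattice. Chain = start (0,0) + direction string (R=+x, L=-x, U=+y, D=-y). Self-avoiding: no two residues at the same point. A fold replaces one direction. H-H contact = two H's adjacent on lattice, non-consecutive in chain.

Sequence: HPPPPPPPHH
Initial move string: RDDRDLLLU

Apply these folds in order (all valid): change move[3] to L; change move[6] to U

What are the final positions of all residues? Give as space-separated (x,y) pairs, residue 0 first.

Initial moves: RDDRDLLLU
Fold: move[3]->L => RDDLDLLLU (positions: [(0, 0), (1, 0), (1, -1), (1, -2), (0, -2), (0, -3), (-1, -3), (-2, -3), (-3, -3), (-3, -2)])
Fold: move[6]->U => RDDLDLULU (positions: [(0, 0), (1, 0), (1, -1), (1, -2), (0, -2), (0, -3), (-1, -3), (-1, -2), (-2, -2), (-2, -1)])

Answer: (0,0) (1,0) (1,-1) (1,-2) (0,-2) (0,-3) (-1,-3) (-1,-2) (-2,-2) (-2,-1)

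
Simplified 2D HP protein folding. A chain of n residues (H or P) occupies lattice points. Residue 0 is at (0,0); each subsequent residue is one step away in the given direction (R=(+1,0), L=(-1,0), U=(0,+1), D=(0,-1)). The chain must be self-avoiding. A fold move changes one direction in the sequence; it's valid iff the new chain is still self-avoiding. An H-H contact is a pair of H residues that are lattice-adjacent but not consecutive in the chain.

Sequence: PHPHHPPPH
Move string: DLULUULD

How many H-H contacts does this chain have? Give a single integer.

Answer: 0

Derivation:
Positions: [(0, 0), (0, -1), (-1, -1), (-1, 0), (-2, 0), (-2, 1), (-2, 2), (-3, 2), (-3, 1)]
No H-H contacts found.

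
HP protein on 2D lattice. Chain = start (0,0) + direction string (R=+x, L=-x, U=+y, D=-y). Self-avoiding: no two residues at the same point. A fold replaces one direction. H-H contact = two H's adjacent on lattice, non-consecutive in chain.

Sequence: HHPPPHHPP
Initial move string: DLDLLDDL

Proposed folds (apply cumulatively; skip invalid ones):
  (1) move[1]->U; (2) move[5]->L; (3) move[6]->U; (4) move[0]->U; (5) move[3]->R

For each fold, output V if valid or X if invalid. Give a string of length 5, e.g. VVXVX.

Initial: DLDLLDDL -> [(0, 0), (0, -1), (-1, -1), (-1, -2), (-2, -2), (-3, -2), (-3, -3), (-3, -4), (-4, -4)]
Fold 1: move[1]->U => DUDLLDDL INVALID (collision), skipped
Fold 2: move[5]->L => DLDLLLDL VALID
Fold 3: move[6]->U => DLDLLLUL VALID
Fold 4: move[0]->U => ULDLLLUL VALID
Fold 5: move[3]->R => ULDRLLUL INVALID (collision), skipped

Answer: XVVVX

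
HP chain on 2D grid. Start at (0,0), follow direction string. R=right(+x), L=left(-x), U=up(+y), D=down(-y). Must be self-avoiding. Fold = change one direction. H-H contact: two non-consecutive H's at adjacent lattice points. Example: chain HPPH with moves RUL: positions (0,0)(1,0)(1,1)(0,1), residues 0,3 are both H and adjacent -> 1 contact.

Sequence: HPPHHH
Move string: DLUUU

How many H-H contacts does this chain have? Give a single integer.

Positions: [(0, 0), (0, -1), (-1, -1), (-1, 0), (-1, 1), (-1, 2)]
H-H contact: residue 0 @(0,0) - residue 3 @(-1, 0)

Answer: 1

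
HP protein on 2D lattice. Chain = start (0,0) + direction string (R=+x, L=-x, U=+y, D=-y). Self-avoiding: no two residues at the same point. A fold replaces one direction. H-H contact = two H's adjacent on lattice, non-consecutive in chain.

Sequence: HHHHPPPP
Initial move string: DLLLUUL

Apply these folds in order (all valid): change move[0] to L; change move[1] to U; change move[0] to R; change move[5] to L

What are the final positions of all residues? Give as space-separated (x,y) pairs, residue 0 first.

Initial moves: DLLLUUL
Fold: move[0]->L => LLLLUUL (positions: [(0, 0), (-1, 0), (-2, 0), (-3, 0), (-4, 0), (-4, 1), (-4, 2), (-5, 2)])
Fold: move[1]->U => LULLUUL (positions: [(0, 0), (-1, 0), (-1, 1), (-2, 1), (-3, 1), (-3, 2), (-3, 3), (-4, 3)])
Fold: move[0]->R => RULLUUL (positions: [(0, 0), (1, 0), (1, 1), (0, 1), (-1, 1), (-1, 2), (-1, 3), (-2, 3)])
Fold: move[5]->L => RULLULL (positions: [(0, 0), (1, 0), (1, 1), (0, 1), (-1, 1), (-1, 2), (-2, 2), (-3, 2)])

Answer: (0,0) (1,0) (1,1) (0,1) (-1,1) (-1,2) (-2,2) (-3,2)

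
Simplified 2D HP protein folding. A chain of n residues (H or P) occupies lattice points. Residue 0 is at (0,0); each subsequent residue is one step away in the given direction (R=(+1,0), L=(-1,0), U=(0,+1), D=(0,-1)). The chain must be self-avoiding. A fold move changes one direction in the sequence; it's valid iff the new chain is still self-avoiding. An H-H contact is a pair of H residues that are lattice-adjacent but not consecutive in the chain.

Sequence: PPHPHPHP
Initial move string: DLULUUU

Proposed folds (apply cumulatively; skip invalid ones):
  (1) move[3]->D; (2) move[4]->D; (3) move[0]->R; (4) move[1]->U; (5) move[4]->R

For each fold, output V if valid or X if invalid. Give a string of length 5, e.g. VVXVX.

Initial: DLULUUU -> [(0, 0), (0, -1), (-1, -1), (-1, 0), (-2, 0), (-2, 1), (-2, 2), (-2, 3)]
Fold 1: move[3]->D => DLUDUUU INVALID (collision), skipped
Fold 2: move[4]->D => DLULDUU INVALID (collision), skipped
Fold 3: move[0]->R => RLULUUU INVALID (collision), skipped
Fold 4: move[1]->U => DUULUUU INVALID (collision), skipped
Fold 5: move[4]->R => DLULRUU INVALID (collision), skipped

Answer: XXXXX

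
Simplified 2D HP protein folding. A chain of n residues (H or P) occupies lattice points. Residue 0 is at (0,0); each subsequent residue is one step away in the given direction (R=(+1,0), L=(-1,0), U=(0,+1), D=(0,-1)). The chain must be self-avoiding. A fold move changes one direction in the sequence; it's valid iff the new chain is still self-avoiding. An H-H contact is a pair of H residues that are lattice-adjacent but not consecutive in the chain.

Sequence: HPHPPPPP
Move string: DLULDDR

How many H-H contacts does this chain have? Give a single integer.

Positions: [(0, 0), (0, -1), (-1, -1), (-1, 0), (-2, 0), (-2, -1), (-2, -2), (-1, -2)]
No H-H contacts found.

Answer: 0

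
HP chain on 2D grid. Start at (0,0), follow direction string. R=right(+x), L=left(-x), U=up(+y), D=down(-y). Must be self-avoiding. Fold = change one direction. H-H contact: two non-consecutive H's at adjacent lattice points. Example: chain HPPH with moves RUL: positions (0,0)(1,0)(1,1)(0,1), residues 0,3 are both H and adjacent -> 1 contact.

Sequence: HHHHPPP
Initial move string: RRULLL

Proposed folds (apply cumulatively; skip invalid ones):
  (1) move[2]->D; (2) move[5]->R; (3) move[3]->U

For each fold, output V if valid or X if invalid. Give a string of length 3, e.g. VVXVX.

Initial: RRULLL -> [(0, 0), (1, 0), (2, 0), (2, 1), (1, 1), (0, 1), (-1, 1)]
Fold 1: move[2]->D => RRDLLL VALID
Fold 2: move[5]->R => RRDLLR INVALID (collision), skipped
Fold 3: move[3]->U => RRDULL INVALID (collision), skipped

Answer: VXX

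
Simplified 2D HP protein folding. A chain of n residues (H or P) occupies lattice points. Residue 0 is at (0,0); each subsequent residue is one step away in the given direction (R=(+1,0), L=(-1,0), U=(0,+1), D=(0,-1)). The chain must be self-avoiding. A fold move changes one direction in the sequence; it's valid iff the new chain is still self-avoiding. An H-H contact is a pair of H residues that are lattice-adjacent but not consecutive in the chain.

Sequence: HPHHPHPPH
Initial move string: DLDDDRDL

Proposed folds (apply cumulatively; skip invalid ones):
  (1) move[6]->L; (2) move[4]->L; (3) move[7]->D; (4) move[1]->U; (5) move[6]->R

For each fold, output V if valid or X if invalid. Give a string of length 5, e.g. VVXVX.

Initial: DLDDDRDL -> [(0, 0), (0, -1), (-1, -1), (-1, -2), (-1, -3), (-1, -4), (0, -4), (0, -5), (-1, -5)]
Fold 1: move[6]->L => DLDDDRLL INVALID (collision), skipped
Fold 2: move[4]->L => DLDDLRDL INVALID (collision), skipped
Fold 3: move[7]->D => DLDDDRDD VALID
Fold 4: move[1]->U => DUDDDRDD INVALID (collision), skipped
Fold 5: move[6]->R => DLDDDRRD VALID

Answer: XXVXV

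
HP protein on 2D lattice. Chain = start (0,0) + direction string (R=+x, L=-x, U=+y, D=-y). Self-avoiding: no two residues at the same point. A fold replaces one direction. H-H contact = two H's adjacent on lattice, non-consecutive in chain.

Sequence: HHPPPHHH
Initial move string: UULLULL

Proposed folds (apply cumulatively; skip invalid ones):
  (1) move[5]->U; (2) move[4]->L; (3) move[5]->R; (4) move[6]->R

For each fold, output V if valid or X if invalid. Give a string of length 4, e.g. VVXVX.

Answer: VVXV

Derivation:
Initial: UULLULL -> [(0, 0), (0, 1), (0, 2), (-1, 2), (-2, 2), (-2, 3), (-3, 3), (-4, 3)]
Fold 1: move[5]->U => UULLUUL VALID
Fold 2: move[4]->L => UULLLUL VALID
Fold 3: move[5]->R => UULLLRL INVALID (collision), skipped
Fold 4: move[6]->R => UULLLUR VALID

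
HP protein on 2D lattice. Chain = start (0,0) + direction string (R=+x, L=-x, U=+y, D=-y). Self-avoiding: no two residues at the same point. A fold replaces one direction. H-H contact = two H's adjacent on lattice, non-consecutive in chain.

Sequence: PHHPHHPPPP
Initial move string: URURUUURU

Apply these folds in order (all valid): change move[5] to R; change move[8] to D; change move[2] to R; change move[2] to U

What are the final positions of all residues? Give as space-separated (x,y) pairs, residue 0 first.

Initial moves: URURUUURU
Fold: move[5]->R => URURURURU (positions: [(0, 0), (0, 1), (1, 1), (1, 2), (2, 2), (2, 3), (3, 3), (3, 4), (4, 4), (4, 5)])
Fold: move[8]->D => URURURURD (positions: [(0, 0), (0, 1), (1, 1), (1, 2), (2, 2), (2, 3), (3, 3), (3, 4), (4, 4), (4, 3)])
Fold: move[2]->R => URRRURURD (positions: [(0, 0), (0, 1), (1, 1), (2, 1), (3, 1), (3, 2), (4, 2), (4, 3), (5, 3), (5, 2)])
Fold: move[2]->U => URURURURD (positions: [(0, 0), (0, 1), (1, 1), (1, 2), (2, 2), (2, 3), (3, 3), (3, 4), (4, 4), (4, 3)])

Answer: (0,0) (0,1) (1,1) (1,2) (2,2) (2,3) (3,3) (3,4) (4,4) (4,3)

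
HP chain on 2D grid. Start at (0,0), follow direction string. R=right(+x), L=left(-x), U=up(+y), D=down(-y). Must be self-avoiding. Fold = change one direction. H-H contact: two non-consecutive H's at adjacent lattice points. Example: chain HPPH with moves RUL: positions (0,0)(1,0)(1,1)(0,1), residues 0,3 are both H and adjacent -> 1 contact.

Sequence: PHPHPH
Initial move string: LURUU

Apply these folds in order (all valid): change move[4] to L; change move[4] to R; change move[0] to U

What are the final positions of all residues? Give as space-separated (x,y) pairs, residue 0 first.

Answer: (0,0) (0,1) (0,2) (1,2) (1,3) (2,3)

Derivation:
Initial moves: LURUU
Fold: move[4]->L => LURUL (positions: [(0, 0), (-1, 0), (-1, 1), (0, 1), (0, 2), (-1, 2)])
Fold: move[4]->R => LURUR (positions: [(0, 0), (-1, 0), (-1, 1), (0, 1), (0, 2), (1, 2)])
Fold: move[0]->U => UURUR (positions: [(0, 0), (0, 1), (0, 2), (1, 2), (1, 3), (2, 3)])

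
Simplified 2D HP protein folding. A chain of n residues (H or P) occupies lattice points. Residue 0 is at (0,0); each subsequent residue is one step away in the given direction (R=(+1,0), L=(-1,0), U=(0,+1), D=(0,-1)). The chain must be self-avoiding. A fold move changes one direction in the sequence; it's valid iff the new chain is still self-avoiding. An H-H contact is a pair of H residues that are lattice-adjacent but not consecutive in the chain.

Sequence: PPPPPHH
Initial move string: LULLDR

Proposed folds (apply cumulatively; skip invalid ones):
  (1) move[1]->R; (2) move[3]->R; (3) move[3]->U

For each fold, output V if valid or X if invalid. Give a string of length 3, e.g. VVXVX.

Initial: LULLDR -> [(0, 0), (-1, 0), (-1, 1), (-2, 1), (-3, 1), (-3, 0), (-2, 0)]
Fold 1: move[1]->R => LRLLDR INVALID (collision), skipped
Fold 2: move[3]->R => LULRDR INVALID (collision), skipped
Fold 3: move[3]->U => LULUDR INVALID (collision), skipped

Answer: XXX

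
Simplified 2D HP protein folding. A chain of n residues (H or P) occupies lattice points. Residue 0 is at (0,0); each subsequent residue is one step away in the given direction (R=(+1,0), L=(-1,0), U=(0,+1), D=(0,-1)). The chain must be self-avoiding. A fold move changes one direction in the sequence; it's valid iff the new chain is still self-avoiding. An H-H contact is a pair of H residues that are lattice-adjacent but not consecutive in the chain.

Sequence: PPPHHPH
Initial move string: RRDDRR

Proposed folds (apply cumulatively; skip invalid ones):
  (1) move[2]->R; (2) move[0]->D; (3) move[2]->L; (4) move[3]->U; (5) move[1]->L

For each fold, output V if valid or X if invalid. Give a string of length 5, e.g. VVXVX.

Initial: RRDDRR -> [(0, 0), (1, 0), (2, 0), (2, -1), (2, -2), (3, -2), (4, -2)]
Fold 1: move[2]->R => RRRDRR VALID
Fold 2: move[0]->D => DRRDRR VALID
Fold 3: move[2]->L => DRLDRR INVALID (collision), skipped
Fold 4: move[3]->U => DRRURR VALID
Fold 5: move[1]->L => DLRURR INVALID (collision), skipped

Answer: VVXVX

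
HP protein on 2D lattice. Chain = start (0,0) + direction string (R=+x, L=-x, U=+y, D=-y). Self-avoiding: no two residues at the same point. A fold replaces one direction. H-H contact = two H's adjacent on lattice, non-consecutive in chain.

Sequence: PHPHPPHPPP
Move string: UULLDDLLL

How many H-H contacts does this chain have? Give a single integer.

Positions: [(0, 0), (0, 1), (0, 2), (-1, 2), (-2, 2), (-2, 1), (-2, 0), (-3, 0), (-4, 0), (-5, 0)]
No H-H contacts found.

Answer: 0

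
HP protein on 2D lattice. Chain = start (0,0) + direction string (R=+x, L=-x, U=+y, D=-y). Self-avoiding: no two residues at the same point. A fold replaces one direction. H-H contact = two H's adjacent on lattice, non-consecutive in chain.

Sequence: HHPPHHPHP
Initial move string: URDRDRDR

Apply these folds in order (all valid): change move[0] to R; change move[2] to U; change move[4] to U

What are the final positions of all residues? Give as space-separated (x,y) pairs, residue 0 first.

Initial moves: URDRDRDR
Fold: move[0]->R => RRDRDRDR (positions: [(0, 0), (1, 0), (2, 0), (2, -1), (3, -1), (3, -2), (4, -2), (4, -3), (5, -3)])
Fold: move[2]->U => RRURDRDR (positions: [(0, 0), (1, 0), (2, 0), (2, 1), (3, 1), (3, 0), (4, 0), (4, -1), (5, -1)])
Fold: move[4]->U => RRURURDR (positions: [(0, 0), (1, 0), (2, 0), (2, 1), (3, 1), (3, 2), (4, 2), (4, 1), (5, 1)])

Answer: (0,0) (1,0) (2,0) (2,1) (3,1) (3,2) (4,2) (4,1) (5,1)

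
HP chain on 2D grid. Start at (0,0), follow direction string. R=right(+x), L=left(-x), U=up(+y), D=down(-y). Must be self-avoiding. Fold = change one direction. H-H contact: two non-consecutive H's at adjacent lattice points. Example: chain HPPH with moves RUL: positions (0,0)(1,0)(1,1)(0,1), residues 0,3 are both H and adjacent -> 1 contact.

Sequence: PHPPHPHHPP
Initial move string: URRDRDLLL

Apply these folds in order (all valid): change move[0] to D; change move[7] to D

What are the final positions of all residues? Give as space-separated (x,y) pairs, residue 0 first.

Initial moves: URRDRDLLL
Fold: move[0]->D => DRRDRDLLL (positions: [(0, 0), (0, -1), (1, -1), (2, -1), (2, -2), (3, -2), (3, -3), (2, -3), (1, -3), (0, -3)])
Fold: move[7]->D => DRRDRDLDL (positions: [(0, 0), (0, -1), (1, -1), (2, -1), (2, -2), (3, -2), (3, -3), (2, -3), (2, -4), (1, -4)])

Answer: (0,0) (0,-1) (1,-1) (2,-1) (2,-2) (3,-2) (3,-3) (2,-3) (2,-4) (1,-4)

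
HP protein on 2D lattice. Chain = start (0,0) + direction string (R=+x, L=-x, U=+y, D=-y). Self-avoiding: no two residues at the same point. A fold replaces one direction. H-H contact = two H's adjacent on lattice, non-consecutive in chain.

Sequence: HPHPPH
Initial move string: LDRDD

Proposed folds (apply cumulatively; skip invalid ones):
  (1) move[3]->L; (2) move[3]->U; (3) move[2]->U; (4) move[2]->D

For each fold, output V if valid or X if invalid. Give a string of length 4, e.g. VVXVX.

Initial: LDRDD -> [(0, 0), (-1, 0), (-1, -1), (0, -1), (0, -2), (0, -3)]
Fold 1: move[3]->L => LDRLD INVALID (collision), skipped
Fold 2: move[3]->U => LDRUD INVALID (collision), skipped
Fold 3: move[2]->U => LDUDD INVALID (collision), skipped
Fold 4: move[2]->D => LDDDD VALID

Answer: XXXV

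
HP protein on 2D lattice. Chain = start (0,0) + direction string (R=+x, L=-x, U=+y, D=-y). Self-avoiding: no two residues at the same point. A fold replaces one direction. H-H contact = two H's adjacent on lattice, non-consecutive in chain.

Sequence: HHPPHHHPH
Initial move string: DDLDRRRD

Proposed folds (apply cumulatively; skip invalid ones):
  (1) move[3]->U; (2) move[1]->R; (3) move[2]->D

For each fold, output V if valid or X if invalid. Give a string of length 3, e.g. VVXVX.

Answer: XXV

Derivation:
Initial: DDLDRRRD -> [(0, 0), (0, -1), (0, -2), (-1, -2), (-1, -3), (0, -3), (1, -3), (2, -3), (2, -4)]
Fold 1: move[3]->U => DDLURRRD INVALID (collision), skipped
Fold 2: move[1]->R => DRLDRRRD INVALID (collision), skipped
Fold 3: move[2]->D => DDDDRRRD VALID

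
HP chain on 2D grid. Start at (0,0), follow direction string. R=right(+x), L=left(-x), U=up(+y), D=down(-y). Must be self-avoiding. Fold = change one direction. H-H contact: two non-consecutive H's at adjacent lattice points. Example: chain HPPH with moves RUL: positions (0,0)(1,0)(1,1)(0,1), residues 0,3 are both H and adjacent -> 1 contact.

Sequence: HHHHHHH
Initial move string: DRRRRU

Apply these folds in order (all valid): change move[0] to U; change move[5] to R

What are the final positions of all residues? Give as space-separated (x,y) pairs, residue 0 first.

Answer: (0,0) (0,1) (1,1) (2,1) (3,1) (4,1) (5,1)

Derivation:
Initial moves: DRRRRU
Fold: move[0]->U => URRRRU (positions: [(0, 0), (0, 1), (1, 1), (2, 1), (3, 1), (4, 1), (4, 2)])
Fold: move[5]->R => URRRRR (positions: [(0, 0), (0, 1), (1, 1), (2, 1), (3, 1), (4, 1), (5, 1)])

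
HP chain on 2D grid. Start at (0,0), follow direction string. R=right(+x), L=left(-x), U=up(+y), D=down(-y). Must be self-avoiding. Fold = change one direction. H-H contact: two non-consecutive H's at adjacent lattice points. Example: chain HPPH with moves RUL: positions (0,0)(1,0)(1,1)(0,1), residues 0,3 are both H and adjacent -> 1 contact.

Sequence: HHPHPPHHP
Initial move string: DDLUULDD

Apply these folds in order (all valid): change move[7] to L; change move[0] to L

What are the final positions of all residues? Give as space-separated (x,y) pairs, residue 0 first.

Initial moves: DDLUULDD
Fold: move[7]->L => DDLUULDL (positions: [(0, 0), (0, -1), (0, -2), (-1, -2), (-1, -1), (-1, 0), (-2, 0), (-2, -1), (-3, -1)])
Fold: move[0]->L => LDLUULDL (positions: [(0, 0), (-1, 0), (-1, -1), (-2, -1), (-2, 0), (-2, 1), (-3, 1), (-3, 0), (-4, 0)])

Answer: (0,0) (-1,0) (-1,-1) (-2,-1) (-2,0) (-2,1) (-3,1) (-3,0) (-4,0)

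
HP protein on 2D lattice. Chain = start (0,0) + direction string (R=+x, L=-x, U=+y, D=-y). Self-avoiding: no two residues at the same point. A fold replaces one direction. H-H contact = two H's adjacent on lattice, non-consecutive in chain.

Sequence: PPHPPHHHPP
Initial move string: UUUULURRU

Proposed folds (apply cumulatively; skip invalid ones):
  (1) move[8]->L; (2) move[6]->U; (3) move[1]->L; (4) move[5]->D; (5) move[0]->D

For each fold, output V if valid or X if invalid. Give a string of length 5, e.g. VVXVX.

Answer: XVVXV

Derivation:
Initial: UUUULURRU -> [(0, 0), (0, 1), (0, 2), (0, 3), (0, 4), (-1, 4), (-1, 5), (0, 5), (1, 5), (1, 6)]
Fold 1: move[8]->L => UUUULURRL INVALID (collision), skipped
Fold 2: move[6]->U => UUUULUURU VALID
Fold 3: move[1]->L => ULUULUURU VALID
Fold 4: move[5]->D => ULUULDURU INVALID (collision), skipped
Fold 5: move[0]->D => DLUULUURU VALID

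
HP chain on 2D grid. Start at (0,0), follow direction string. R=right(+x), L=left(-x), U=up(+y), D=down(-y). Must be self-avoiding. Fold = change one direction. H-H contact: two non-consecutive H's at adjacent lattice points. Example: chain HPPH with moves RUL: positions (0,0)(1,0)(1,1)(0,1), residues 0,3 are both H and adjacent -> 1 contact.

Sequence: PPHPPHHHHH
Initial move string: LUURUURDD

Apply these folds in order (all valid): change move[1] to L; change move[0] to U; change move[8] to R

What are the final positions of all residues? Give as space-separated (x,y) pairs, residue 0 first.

Answer: (0,0) (0,1) (-1,1) (-1,2) (0,2) (0,3) (0,4) (1,4) (1,3) (2,3)

Derivation:
Initial moves: LUURUURDD
Fold: move[1]->L => LLURUURDD (positions: [(0, 0), (-1, 0), (-2, 0), (-2, 1), (-1, 1), (-1, 2), (-1, 3), (0, 3), (0, 2), (0, 1)])
Fold: move[0]->U => ULURUURDD (positions: [(0, 0), (0, 1), (-1, 1), (-1, 2), (0, 2), (0, 3), (0, 4), (1, 4), (1, 3), (1, 2)])
Fold: move[8]->R => ULURUURDR (positions: [(0, 0), (0, 1), (-1, 1), (-1, 2), (0, 2), (0, 3), (0, 4), (1, 4), (1, 3), (2, 3)])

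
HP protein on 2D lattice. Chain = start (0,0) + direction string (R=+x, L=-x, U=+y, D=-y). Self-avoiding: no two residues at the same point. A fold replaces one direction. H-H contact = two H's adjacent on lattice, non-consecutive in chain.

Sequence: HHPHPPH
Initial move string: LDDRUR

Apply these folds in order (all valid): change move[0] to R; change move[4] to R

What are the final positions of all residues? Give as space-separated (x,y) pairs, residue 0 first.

Initial moves: LDDRUR
Fold: move[0]->R => RDDRUR (positions: [(0, 0), (1, 0), (1, -1), (1, -2), (2, -2), (2, -1), (3, -1)])
Fold: move[4]->R => RDDRRR (positions: [(0, 0), (1, 0), (1, -1), (1, -2), (2, -2), (3, -2), (4, -2)])

Answer: (0,0) (1,0) (1,-1) (1,-2) (2,-2) (3,-2) (4,-2)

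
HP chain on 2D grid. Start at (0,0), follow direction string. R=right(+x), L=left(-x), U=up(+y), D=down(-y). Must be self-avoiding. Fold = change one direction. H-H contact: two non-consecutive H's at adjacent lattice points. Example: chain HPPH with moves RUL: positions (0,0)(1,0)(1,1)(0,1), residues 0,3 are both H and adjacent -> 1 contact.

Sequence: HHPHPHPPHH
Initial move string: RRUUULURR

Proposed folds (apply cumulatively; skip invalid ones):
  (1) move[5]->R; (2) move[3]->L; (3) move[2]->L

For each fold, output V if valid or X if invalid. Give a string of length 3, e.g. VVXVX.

Answer: VVX

Derivation:
Initial: RRUUULURR -> [(0, 0), (1, 0), (2, 0), (2, 1), (2, 2), (2, 3), (1, 3), (1, 4), (2, 4), (3, 4)]
Fold 1: move[5]->R => RRUUURURR VALID
Fold 2: move[3]->L => RRULURURR VALID
Fold 3: move[2]->L => RRLLURURR INVALID (collision), skipped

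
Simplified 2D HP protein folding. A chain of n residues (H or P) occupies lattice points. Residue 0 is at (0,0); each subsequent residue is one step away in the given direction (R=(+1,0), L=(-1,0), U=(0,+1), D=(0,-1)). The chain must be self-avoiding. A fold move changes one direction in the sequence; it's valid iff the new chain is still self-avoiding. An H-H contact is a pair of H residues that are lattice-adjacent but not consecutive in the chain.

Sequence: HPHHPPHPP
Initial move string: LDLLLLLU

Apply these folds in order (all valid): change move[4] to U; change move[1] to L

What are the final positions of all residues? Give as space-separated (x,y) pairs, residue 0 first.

Initial moves: LDLLLLLU
Fold: move[4]->U => LDLLULLU (positions: [(0, 0), (-1, 0), (-1, -1), (-2, -1), (-3, -1), (-3, 0), (-4, 0), (-5, 0), (-5, 1)])
Fold: move[1]->L => LLLLULLU (positions: [(0, 0), (-1, 0), (-2, 0), (-3, 0), (-4, 0), (-4, 1), (-5, 1), (-6, 1), (-6, 2)])

Answer: (0,0) (-1,0) (-2,0) (-3,0) (-4,0) (-4,1) (-5,1) (-6,1) (-6,2)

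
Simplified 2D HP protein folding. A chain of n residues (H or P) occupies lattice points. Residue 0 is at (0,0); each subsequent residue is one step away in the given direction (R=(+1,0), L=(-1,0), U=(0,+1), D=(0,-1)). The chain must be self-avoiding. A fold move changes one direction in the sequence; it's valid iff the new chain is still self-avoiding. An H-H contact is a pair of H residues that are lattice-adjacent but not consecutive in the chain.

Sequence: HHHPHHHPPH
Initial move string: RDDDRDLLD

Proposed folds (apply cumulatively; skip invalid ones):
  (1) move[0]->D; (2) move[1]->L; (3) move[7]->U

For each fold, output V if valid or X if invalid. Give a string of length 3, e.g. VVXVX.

Initial: RDDDRDLLD -> [(0, 0), (1, 0), (1, -1), (1, -2), (1, -3), (2, -3), (2, -4), (1, -4), (0, -4), (0, -5)]
Fold 1: move[0]->D => DDDDRDLLD VALID
Fold 2: move[1]->L => DLDDRDLLD VALID
Fold 3: move[7]->U => DLDDRDLUD INVALID (collision), skipped

Answer: VVX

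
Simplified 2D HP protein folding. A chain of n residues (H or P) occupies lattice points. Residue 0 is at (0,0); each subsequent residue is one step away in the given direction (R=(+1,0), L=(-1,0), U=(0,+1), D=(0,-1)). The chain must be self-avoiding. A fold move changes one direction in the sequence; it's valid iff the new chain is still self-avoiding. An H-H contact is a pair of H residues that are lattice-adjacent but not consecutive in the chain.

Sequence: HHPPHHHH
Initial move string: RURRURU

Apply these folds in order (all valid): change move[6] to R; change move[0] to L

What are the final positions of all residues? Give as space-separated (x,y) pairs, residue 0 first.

Answer: (0,0) (-1,0) (-1,1) (0,1) (1,1) (1,2) (2,2) (3,2)

Derivation:
Initial moves: RURRURU
Fold: move[6]->R => RURRURR (positions: [(0, 0), (1, 0), (1, 1), (2, 1), (3, 1), (3, 2), (4, 2), (5, 2)])
Fold: move[0]->L => LURRURR (positions: [(0, 0), (-1, 0), (-1, 1), (0, 1), (1, 1), (1, 2), (2, 2), (3, 2)])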